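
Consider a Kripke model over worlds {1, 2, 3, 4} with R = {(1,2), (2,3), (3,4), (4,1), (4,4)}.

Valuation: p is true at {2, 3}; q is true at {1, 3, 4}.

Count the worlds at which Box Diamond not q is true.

0

1: successors {2}; Diamond not q there: 2:F. ✗
2: successors {3}; Diamond not q there: 3:F. ✗
3: successors {4}; Diamond not q there: 4:F. ✗
4: successors {1, 4}; Diamond not q there: 1:T, 4:F. ✗
Satisfying worlds: ∅.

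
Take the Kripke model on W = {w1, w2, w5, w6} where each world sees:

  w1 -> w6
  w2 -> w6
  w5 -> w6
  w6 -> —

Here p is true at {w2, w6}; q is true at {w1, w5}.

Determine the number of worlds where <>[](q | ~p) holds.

3

w1: successors {w6}; [](q | ~p) there: w6:T. ✓
w2: successors {w6}; [](q | ~p) there: w6:T. ✓
w5: successors {w6}; [](q | ~p) there: w6:T. ✓
w6: no successors, so <>[](q | ~p) fails. ✗
Satisfying worlds: {w1, w2, w5}.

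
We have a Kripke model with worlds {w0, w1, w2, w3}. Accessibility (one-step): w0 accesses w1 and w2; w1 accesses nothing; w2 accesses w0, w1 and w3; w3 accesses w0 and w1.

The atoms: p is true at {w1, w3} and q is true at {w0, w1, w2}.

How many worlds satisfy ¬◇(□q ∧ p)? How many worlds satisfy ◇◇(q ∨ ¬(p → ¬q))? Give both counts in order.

1 and 3

For ¬◇(□q ∧ p):
w0: ◇(□q ∧ p) is T. ✗
w1: ◇(□q ∧ p) is F. ✓
w2: ◇(□q ∧ p) is T. ✗
w3: ◇(□q ∧ p) is T. ✗
— 1 world.
For ◇◇(q ∨ ¬(p → ¬q)):
w0: successors {w1, w2}; ◇(q ∨ ¬(p → ¬q)) there: w1:F, w2:T. ✓
w1: no successors, so ◇◇(q ∨ ¬(p → ¬q)) fails. ✗
w2: successors {w0, w1, w3}; ◇(q ∨ ¬(p → ¬q)) there: w0:T, w1:F, w3:T. ✓
w3: successors {w0, w1}; ◇(q ∨ ¬(p → ¬q)) there: w0:T, w1:F. ✓
— 3 worlds.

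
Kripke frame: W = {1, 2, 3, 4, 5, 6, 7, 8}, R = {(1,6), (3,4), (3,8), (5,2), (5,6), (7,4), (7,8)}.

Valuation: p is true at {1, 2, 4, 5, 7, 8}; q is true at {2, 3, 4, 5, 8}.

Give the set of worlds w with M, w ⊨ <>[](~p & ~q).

1: successors {6}; [](~p & ~q) there: 6:T. ✓
2: no successors, so <>[](~p & ~q) fails. ✗
3: successors {4, 8}; [](~p & ~q) there: 4:T, 8:T. ✓
4: no successors, so <>[](~p & ~q) fails. ✗
5: successors {2, 6}; [](~p & ~q) there: 2:T, 6:T. ✓
6: no successors, so <>[](~p & ~q) fails. ✗
7: successors {4, 8}; [](~p & ~q) there: 4:T, 8:T. ✓
8: no successors, so <>[](~p & ~q) fails. ✗

{1, 3, 5, 7}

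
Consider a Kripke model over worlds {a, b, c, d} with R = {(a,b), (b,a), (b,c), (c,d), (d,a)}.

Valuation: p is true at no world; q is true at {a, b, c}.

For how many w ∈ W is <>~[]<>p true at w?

a: successors {b}; ~[]<>p there: b:T. ✓
b: successors {a, c}; ~[]<>p there: a:T, c:T. ✓
c: successors {d}; ~[]<>p there: d:T. ✓
d: successors {a}; ~[]<>p there: a:T. ✓
Satisfying worlds: {a, b, c, d}.

4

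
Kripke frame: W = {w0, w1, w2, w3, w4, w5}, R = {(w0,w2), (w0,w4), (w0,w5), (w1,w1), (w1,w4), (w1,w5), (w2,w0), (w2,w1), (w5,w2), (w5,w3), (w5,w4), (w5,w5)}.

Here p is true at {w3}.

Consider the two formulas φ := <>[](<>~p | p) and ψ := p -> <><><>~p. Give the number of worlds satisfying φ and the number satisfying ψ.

For <>[](<>~p | p):
w0: successors {w2, w4, w5}; [](<>~p | p) there: w2:T, w4:T, w5:F. ✓
w1: successors {w1, w4, w5}; [](<>~p | p) there: w1:F, w4:T, w5:F. ✓
w2: successors {w0, w1}; [](<>~p | p) there: w0:F, w1:F. ✗
w3: no successors, so <>[](<>~p | p) fails. ✗
w4: no successors, so <>[](<>~p | p) fails. ✗
w5: successors {w2, w3, w4, w5}; [](<>~p | p) there: w2:T, w3:T, w4:T, w5:F. ✓
— 3 worlds.
For p -> <><><>~p:
w0: p is F, <><><>~p is T. ✓
w1: p is F, <><><>~p is T. ✓
w2: p is F, <><><>~p is T. ✓
w3: p is T, <><><>~p is F. ✗
w4: p is F, <><><>~p is F. ✓
w5: p is F, <><><>~p is T. ✓
— 5 worlds.

3 and 5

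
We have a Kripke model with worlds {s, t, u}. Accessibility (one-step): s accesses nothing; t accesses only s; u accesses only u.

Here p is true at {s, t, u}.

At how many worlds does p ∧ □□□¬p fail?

1

s: p is T, □□□¬p is T. ✓
t: p is T, □□□¬p is T. ✓
u: p is T, □□□¬p is F. ✗
Satisfying worlds: {s, t}.
So p ∧ □□□¬p fails at the other 1 world.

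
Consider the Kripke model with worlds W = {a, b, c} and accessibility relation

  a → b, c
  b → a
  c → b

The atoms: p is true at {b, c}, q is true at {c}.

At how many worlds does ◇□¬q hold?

2

a: successors {b, c}; □¬q there: b:T, c:T. ✓
b: successors {a}; □¬q there: a:F. ✗
c: successors {b}; □¬q there: b:T. ✓
Satisfying worlds: {a, c}.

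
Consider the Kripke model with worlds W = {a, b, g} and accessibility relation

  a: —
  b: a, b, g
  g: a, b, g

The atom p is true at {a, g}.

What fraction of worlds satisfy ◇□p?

2/3

a: no successors, so ◇□p fails. ✗
b: successors {a, b, g}; □p there: a:T, b:F, g:F. ✓
g: successors {a, b, g}; □p there: a:T, b:F, g:F. ✓
That's 2 of 3 worlds, so 2/3.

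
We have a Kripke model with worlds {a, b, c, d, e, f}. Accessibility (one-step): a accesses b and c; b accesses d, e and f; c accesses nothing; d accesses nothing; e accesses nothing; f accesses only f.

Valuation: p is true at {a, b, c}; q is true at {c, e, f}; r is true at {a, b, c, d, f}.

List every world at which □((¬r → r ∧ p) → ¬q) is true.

a: successors {b, c}; (¬r → r ∧ p) → ¬q there: b:T, c:F. ✗
b: successors {d, e, f}; (¬r → r ∧ p) → ¬q there: d:T, e:T, f:F. ✗
c: no successors, so □((¬r → r ∧ p) → ¬q) holds vacuously. ✓
d: no successors, so □((¬r → r ∧ p) → ¬q) holds vacuously. ✓
e: no successors, so □((¬r → r ∧ p) → ¬q) holds vacuously. ✓
f: successors {f}; (¬r → r ∧ p) → ¬q there: f:F. ✗

{c, d, e}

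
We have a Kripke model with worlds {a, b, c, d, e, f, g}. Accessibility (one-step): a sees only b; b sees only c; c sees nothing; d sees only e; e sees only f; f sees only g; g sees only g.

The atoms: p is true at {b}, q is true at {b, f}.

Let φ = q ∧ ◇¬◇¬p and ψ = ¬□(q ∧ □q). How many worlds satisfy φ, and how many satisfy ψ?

1 and 6

For q ∧ ◇¬◇¬p:
a: q is F, ◇¬◇¬p is F. ✗
b: q is T, ◇¬◇¬p is T. ✓
c: q is F, ◇¬◇¬p is F. ✗
d: q is F, ◇¬◇¬p is F. ✗
e: q is F, ◇¬◇¬p is F. ✗
f: q is T, ◇¬◇¬p is F. ✗
g: q is F, ◇¬◇¬p is F. ✗
— 1 world.
For ¬□(q ∧ □q):
a: □(q ∧ □q) is F. ✓
b: □(q ∧ □q) is F. ✓
c: □(q ∧ □q) is T. ✗
d: □(q ∧ □q) is F. ✓
e: □(q ∧ □q) is F. ✓
f: □(q ∧ □q) is F. ✓
g: □(q ∧ □q) is F. ✓
— 6 worlds.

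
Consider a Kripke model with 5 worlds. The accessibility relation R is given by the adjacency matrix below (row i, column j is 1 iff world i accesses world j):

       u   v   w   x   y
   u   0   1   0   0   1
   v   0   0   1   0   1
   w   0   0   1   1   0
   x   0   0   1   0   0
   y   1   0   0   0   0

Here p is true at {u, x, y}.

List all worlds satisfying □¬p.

u: successors {v, y}; ¬p there: v:T, y:F. ✗
v: successors {w, y}; ¬p there: w:T, y:F. ✗
w: successors {w, x}; ¬p there: w:T, x:F. ✗
x: successors {w}; ¬p there: w:T. ✓
y: successors {u}; ¬p there: u:F. ✗

{x}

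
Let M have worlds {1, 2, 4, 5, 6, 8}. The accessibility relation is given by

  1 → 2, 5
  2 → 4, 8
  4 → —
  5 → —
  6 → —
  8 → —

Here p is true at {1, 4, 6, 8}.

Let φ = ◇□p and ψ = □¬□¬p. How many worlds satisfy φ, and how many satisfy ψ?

2 and 4

For ◇□p:
1: successors {2, 5}; □p there: 2:T, 5:T. ✓
2: successors {4, 8}; □p there: 4:T, 8:T. ✓
4: no successors, so ◇□p fails. ✗
5: no successors, so ◇□p fails. ✗
6: no successors, so ◇□p fails. ✗
8: no successors, so ◇□p fails. ✗
— 2 worlds.
For □¬□¬p:
1: successors {2, 5}; ¬□¬p there: 2:T, 5:F. ✗
2: successors {4, 8}; ¬□¬p there: 4:F, 8:F. ✗
4: no successors, so □¬□¬p holds vacuously. ✓
5: no successors, so □¬□¬p holds vacuously. ✓
6: no successors, so □¬□¬p holds vacuously. ✓
8: no successors, so □¬□¬p holds vacuously. ✓
— 4 worlds.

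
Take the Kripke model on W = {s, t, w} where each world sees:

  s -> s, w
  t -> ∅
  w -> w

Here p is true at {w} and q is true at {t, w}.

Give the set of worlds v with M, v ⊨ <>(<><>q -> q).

{s, w}

s: successors {s, w}; <><>q -> q there: s:F, w:T. ✓
t: no successors, so <>(<><>q -> q) fails. ✗
w: successors {w}; <><>q -> q there: w:T. ✓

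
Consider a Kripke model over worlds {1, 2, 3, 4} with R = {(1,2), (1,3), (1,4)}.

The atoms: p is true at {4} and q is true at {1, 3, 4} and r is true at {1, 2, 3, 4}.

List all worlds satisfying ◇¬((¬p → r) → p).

1: successors {2, 3, 4}; ¬((¬p → r) → p) there: 2:T, 3:T, 4:F. ✓
2: no successors, so ◇¬((¬p → r) → p) fails. ✗
3: no successors, so ◇¬((¬p → r) → p) fails. ✗
4: no successors, so ◇¬((¬p → r) → p) fails. ✗

{1}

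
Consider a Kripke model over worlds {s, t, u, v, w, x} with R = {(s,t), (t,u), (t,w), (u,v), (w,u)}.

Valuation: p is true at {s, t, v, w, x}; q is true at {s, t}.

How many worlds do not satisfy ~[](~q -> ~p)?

s: [](~q -> ~p) is T. ✗
t: [](~q -> ~p) is F. ✓
u: [](~q -> ~p) is F. ✓
v: [](~q -> ~p) is T. ✗
w: [](~q -> ~p) is T. ✗
x: [](~q -> ~p) is T. ✗
Satisfying worlds: {t, u}.
So ~[](~q -> ~p) fails at the other 4 worlds.

4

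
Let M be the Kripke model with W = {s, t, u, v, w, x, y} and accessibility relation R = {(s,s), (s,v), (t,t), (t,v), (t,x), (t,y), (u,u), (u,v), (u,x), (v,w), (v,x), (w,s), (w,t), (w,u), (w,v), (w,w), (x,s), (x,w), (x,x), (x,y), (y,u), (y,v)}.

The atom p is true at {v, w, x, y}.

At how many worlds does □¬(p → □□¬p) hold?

s: successors {s, v}; ¬(p → □□¬p) there: s:F, v:T. ✗
t: successors {t, v, x, y}; ¬(p → □□¬p) there: t:F, v:T, x:T, y:T. ✗
u: successors {u, v, x}; ¬(p → □□¬p) there: u:F, v:T, x:T. ✗
v: successors {w, x}; ¬(p → □□¬p) there: w:T, x:T. ✓
w: successors {s, t, u, v, w}; ¬(p → □□¬p) there: s:F, t:F, u:F, v:T, w:T. ✗
x: successors {s, w, x, y}; ¬(p → □□¬p) there: s:F, w:T, x:T, y:T. ✗
y: successors {u, v}; ¬(p → □□¬p) there: u:F, v:T. ✗
Satisfying worlds: {v}.

1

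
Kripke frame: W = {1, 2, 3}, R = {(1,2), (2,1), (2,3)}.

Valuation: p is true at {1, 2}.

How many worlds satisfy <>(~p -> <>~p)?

1: successors {2}; ~p -> <>~p there: 2:T. ✓
2: successors {1, 3}; ~p -> <>~p there: 1:T, 3:F. ✓
3: no successors, so <>(~p -> <>~p) fails. ✗
Satisfying worlds: {1, 2}.

2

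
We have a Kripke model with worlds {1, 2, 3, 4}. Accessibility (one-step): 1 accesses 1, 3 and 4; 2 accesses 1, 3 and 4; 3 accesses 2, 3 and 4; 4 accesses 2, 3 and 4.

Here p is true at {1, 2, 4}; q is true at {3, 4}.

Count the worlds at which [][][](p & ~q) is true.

1: successors {1, 3, 4}; [][](p & ~q) there: 1:F, 3:F, 4:F. ✗
2: successors {1, 3, 4}; [][](p & ~q) there: 1:F, 3:F, 4:F. ✗
3: successors {2, 3, 4}; [][](p & ~q) there: 2:F, 3:F, 4:F. ✗
4: successors {2, 3, 4}; [][](p & ~q) there: 2:F, 3:F, 4:F. ✗
Satisfying worlds: ∅.

0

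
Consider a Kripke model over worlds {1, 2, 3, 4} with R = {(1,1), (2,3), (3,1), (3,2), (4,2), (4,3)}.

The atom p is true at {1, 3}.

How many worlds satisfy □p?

2

1: successors {1}; p there: 1:T. ✓
2: successors {3}; p there: 3:T. ✓
3: successors {1, 2}; p there: 1:T, 2:F. ✗
4: successors {2, 3}; p there: 2:F, 3:T. ✗
Satisfying worlds: {1, 2}.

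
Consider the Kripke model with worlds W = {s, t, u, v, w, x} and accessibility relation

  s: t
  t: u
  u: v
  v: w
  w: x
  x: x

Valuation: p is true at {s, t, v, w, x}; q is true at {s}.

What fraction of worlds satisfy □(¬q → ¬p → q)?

s: successors {t}; ¬q → ¬p → q there: t:T. ✓
t: successors {u}; ¬q → ¬p → q there: u:F. ✗
u: successors {v}; ¬q → ¬p → q there: v:T. ✓
v: successors {w}; ¬q → ¬p → q there: w:T. ✓
w: successors {x}; ¬q → ¬p → q there: x:T. ✓
x: successors {x}; ¬q → ¬p → q there: x:T. ✓
That's 5 of 6 worlds, so 5/6.

5/6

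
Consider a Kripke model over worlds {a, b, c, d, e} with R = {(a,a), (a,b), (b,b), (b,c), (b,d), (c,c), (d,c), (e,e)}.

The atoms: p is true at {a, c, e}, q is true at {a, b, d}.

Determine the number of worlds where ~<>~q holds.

a: <>~q is F. ✓
b: <>~q is T. ✗
c: <>~q is T. ✗
d: <>~q is T. ✗
e: <>~q is T. ✗
Satisfying worlds: {a}.

1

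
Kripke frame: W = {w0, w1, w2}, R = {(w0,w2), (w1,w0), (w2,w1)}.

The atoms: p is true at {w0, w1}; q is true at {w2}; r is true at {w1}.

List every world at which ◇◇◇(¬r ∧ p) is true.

w0: successors {w2}; ◇◇(¬r ∧ p) there: w2:T. ✓
w1: successors {w0}; ◇◇(¬r ∧ p) there: w0:F. ✗
w2: successors {w1}; ◇◇(¬r ∧ p) there: w1:F. ✗

{w0}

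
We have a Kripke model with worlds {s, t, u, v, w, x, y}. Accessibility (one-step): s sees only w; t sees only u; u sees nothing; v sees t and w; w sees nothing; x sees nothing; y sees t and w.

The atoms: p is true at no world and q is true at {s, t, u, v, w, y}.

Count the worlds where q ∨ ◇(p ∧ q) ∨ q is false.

s: q is T, ◇(p ∧ q) ∨ q is T. ✓
t: q is T, ◇(p ∧ q) ∨ q is T. ✓
u: q is T, ◇(p ∧ q) ∨ q is T. ✓
v: q is T, ◇(p ∧ q) ∨ q is T. ✓
w: q is T, ◇(p ∧ q) ∨ q is T. ✓
x: q is F, ◇(p ∧ q) ∨ q is F. ✗
y: q is T, ◇(p ∧ q) ∨ q is T. ✓
Satisfying worlds: {s, t, u, v, w, y}.
So q ∨ ◇(p ∧ q) ∨ q fails at the other 1 world.

1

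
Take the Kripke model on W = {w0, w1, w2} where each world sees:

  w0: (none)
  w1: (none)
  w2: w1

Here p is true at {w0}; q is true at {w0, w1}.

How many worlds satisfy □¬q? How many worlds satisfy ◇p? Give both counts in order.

2 and 0

For □¬q:
w0: no successors, so □¬q holds vacuously. ✓
w1: no successors, so □¬q holds vacuously. ✓
w2: successors {w1}; ¬q there: w1:F. ✗
— 2 worlds.
For ◇p:
w0: no successors, so ◇p fails. ✗
w1: no successors, so ◇p fails. ✗
w2: successors {w1}; p there: w1:F. ✗
— 0 worlds.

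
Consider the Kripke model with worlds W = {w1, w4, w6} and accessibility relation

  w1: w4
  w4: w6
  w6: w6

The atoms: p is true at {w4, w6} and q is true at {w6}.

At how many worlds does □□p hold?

w1: successors {w4}; □p there: w4:T. ✓
w4: successors {w6}; □p there: w6:T. ✓
w6: successors {w6}; □p there: w6:T. ✓
Satisfying worlds: {w1, w4, w6}.

3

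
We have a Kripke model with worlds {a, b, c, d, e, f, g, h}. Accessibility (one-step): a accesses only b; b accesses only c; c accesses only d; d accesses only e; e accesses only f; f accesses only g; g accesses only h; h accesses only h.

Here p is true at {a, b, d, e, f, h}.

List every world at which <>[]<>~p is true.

{d}

a: successors {b}; []<>~p there: b:F. ✗
b: successors {c}; []<>~p there: c:F. ✗
c: successors {d}; []<>~p there: d:F. ✗
d: successors {e}; []<>~p there: e:T. ✓
e: successors {f}; []<>~p there: f:F. ✗
f: successors {g}; []<>~p there: g:F. ✗
g: successors {h}; []<>~p there: h:F. ✗
h: successors {h}; []<>~p there: h:F. ✗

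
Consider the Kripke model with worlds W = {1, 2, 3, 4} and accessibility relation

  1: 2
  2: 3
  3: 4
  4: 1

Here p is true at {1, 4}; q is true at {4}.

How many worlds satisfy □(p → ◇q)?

2

1: successors {2}; p → ◇q there: 2:T. ✓
2: successors {3}; p → ◇q there: 3:T. ✓
3: successors {4}; p → ◇q there: 4:F. ✗
4: successors {1}; p → ◇q there: 1:F. ✗
Satisfying worlds: {1, 2}.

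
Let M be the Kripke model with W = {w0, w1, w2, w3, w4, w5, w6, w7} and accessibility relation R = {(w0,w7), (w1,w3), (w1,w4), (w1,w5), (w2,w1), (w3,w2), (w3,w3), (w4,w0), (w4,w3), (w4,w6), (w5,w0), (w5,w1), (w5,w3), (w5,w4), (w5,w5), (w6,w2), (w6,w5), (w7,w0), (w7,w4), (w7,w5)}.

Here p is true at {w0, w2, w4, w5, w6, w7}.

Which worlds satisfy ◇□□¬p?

w0: successors {w7}; □□¬p there: w7:F. ✗
w1: successors {w3, w4, w5}; □□¬p there: w3:F, w4:F, w5:F. ✗
w2: successors {w1}; □□¬p there: w1:F. ✗
w3: successors {w2, w3}; □□¬p there: w2:F, w3:F. ✗
w4: successors {w0, w3, w6}; □□¬p there: w0:F, w3:F, w6:F. ✗
w5: successors {w0, w1, w3, w4, w5}; □□¬p there: w0:F, w1:F, w3:F, w4:F, w5:F. ✗
w6: successors {w2, w5}; □□¬p there: w2:F, w5:F. ✗
w7: successors {w0, w4, w5}; □□¬p there: w0:F, w4:F, w5:F. ✗

∅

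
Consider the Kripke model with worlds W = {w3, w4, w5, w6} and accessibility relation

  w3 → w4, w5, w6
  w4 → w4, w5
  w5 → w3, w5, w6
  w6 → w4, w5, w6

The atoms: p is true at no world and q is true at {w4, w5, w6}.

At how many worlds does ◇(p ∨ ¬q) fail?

3

w3: successors {w4, w5, w6}; p ∨ ¬q there: w4:F, w5:F, w6:F. ✗
w4: successors {w4, w5}; p ∨ ¬q there: w4:F, w5:F. ✗
w5: successors {w3, w5, w6}; p ∨ ¬q there: w3:T, w5:F, w6:F. ✓
w6: successors {w4, w5, w6}; p ∨ ¬q there: w4:F, w5:F, w6:F. ✗
Satisfying worlds: {w5}.
So ◇(p ∨ ¬q) fails at the other 3 worlds.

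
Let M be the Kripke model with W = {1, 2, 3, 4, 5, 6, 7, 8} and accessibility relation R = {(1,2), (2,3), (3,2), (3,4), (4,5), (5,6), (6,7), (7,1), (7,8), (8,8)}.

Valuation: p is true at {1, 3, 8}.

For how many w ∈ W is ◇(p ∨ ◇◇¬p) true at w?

1: successors {2}; p ∨ ◇◇¬p there: 2:T. ✓
2: successors {3}; p ∨ ◇◇¬p there: 3:T. ✓
3: successors {2, 4}; p ∨ ◇◇¬p there: 2:T, 4:T. ✓
4: successors {5}; p ∨ ◇◇¬p there: 5:T. ✓
5: successors {6}; p ∨ ◇◇¬p there: 6:F. ✗
6: successors {7}; p ∨ ◇◇¬p there: 7:T. ✓
7: successors {1, 8}; p ∨ ◇◇¬p there: 1:T, 8:T. ✓
8: successors {8}; p ∨ ◇◇¬p there: 8:T. ✓
Satisfying worlds: {1, 2, 3, 4, 6, 7, 8}.

7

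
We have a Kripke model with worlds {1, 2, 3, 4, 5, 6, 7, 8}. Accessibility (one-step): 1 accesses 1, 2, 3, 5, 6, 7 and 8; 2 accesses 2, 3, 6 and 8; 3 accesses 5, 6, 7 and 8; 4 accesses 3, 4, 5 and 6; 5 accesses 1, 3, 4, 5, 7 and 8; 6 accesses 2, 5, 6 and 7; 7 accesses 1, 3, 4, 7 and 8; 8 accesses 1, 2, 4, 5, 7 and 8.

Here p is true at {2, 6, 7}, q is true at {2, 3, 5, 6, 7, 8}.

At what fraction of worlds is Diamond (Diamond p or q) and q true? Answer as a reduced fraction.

3/4

1: Diamond (Diamond p or q) is T, q is F. ✗
2: Diamond (Diamond p or q) is T, q is T. ✓
3: Diamond (Diamond p or q) is T, q is T. ✓
4: Diamond (Diamond p or q) is T, q is F. ✗
5: Diamond (Diamond p or q) is T, q is T. ✓
6: Diamond (Diamond p or q) is T, q is T. ✓
7: Diamond (Diamond p or q) is T, q is T. ✓
8: Diamond (Diamond p or q) is T, q is T. ✓
That's 6 of 8 worlds, so 6/8 = 3/4.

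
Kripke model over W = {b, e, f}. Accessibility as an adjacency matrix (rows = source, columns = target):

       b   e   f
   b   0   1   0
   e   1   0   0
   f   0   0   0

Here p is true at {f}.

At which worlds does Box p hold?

b: successors {e}; p there: e:F. ✗
e: successors {b}; p there: b:F. ✗
f: no successors, so Box p holds vacuously. ✓

{f}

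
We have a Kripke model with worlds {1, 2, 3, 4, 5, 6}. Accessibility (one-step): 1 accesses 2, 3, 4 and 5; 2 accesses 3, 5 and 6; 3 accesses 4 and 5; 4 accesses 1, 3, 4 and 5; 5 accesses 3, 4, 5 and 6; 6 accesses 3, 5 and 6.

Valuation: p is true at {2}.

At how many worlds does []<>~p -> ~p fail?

1: []<>~p is T, ~p is T. ✓
2: []<>~p is T, ~p is F. ✗
3: []<>~p is T, ~p is T. ✓
4: []<>~p is T, ~p is T. ✓
5: []<>~p is T, ~p is T. ✓
6: []<>~p is T, ~p is T. ✓
Satisfying worlds: {1, 3, 4, 5, 6}.
So []<>~p -> ~p fails at the other 1 world.

1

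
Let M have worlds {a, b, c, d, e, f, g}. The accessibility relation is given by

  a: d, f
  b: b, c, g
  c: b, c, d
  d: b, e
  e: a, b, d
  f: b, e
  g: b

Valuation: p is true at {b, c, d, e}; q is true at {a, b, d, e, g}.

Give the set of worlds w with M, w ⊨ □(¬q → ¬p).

{a, d, e, f, g}

a: successors {d, f}; ¬q → ¬p there: d:T, f:T. ✓
b: successors {b, c, g}; ¬q → ¬p there: b:T, c:F, g:T. ✗
c: successors {b, c, d}; ¬q → ¬p there: b:T, c:F, d:T. ✗
d: successors {b, e}; ¬q → ¬p there: b:T, e:T. ✓
e: successors {a, b, d}; ¬q → ¬p there: a:T, b:T, d:T. ✓
f: successors {b, e}; ¬q → ¬p there: b:T, e:T. ✓
g: successors {b}; ¬q → ¬p there: b:T. ✓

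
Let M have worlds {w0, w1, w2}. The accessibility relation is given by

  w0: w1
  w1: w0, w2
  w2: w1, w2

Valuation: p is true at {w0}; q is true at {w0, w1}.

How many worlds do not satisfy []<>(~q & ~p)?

1

w0: successors {w1}; <>(~q & ~p) there: w1:T. ✓
w1: successors {w0, w2}; <>(~q & ~p) there: w0:F, w2:T. ✗
w2: successors {w1, w2}; <>(~q & ~p) there: w1:T, w2:T. ✓
Satisfying worlds: {w0, w2}.
So []<>(~q & ~p) fails at the other 1 world.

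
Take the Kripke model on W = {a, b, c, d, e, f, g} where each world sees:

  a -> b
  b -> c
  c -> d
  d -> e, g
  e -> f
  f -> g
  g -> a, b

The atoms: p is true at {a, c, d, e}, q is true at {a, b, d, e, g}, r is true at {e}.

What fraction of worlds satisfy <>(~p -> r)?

4/7

a: successors {b}; ~p -> r there: b:F. ✗
b: successors {c}; ~p -> r there: c:T. ✓
c: successors {d}; ~p -> r there: d:T. ✓
d: successors {e, g}; ~p -> r there: e:T, g:F. ✓
e: successors {f}; ~p -> r there: f:F. ✗
f: successors {g}; ~p -> r there: g:F. ✗
g: successors {a, b}; ~p -> r there: a:T, b:F. ✓
That's 4 of 7 worlds, so 4/7.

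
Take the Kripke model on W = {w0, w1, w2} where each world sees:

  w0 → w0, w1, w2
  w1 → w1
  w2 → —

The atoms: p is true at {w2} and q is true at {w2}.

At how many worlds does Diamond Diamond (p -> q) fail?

w0: successors {w0, w1, w2}; Diamond (p -> q) there: w0:T, w1:T, w2:F. ✓
w1: successors {w1}; Diamond (p -> q) there: w1:T. ✓
w2: no successors, so Diamond Diamond (p -> q) fails. ✗
Satisfying worlds: {w0, w1}.
So Diamond Diamond (p -> q) fails at the other 1 world.

1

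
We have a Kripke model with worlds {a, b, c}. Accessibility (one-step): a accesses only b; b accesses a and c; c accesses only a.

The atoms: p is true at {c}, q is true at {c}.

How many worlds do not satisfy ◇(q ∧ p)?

2

a: successors {b}; q ∧ p there: b:F. ✗
b: successors {a, c}; q ∧ p there: a:F, c:T. ✓
c: successors {a}; q ∧ p there: a:F. ✗
Satisfying worlds: {b}.
So ◇(q ∧ p) fails at the other 2 worlds.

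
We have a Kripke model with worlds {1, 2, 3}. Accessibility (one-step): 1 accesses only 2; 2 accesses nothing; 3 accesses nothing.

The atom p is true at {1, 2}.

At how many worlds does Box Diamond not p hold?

1: successors {2}; Diamond not p there: 2:F. ✗
2: no successors, so Box Diamond not p holds vacuously. ✓
3: no successors, so Box Diamond not p holds vacuously. ✓
Satisfying worlds: {2, 3}.

2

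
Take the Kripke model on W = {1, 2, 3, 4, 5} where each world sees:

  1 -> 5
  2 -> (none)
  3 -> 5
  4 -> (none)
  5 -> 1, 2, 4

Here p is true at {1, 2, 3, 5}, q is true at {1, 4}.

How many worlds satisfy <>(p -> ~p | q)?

1: successors {5}; p -> ~p | q there: 5:F. ✗
2: no successors, so <>(p -> ~p | q) fails. ✗
3: successors {5}; p -> ~p | q there: 5:F. ✗
4: no successors, so <>(p -> ~p | q) fails. ✗
5: successors {1, 2, 4}; p -> ~p | q there: 1:T, 2:F, 4:T. ✓
Satisfying worlds: {5}.

1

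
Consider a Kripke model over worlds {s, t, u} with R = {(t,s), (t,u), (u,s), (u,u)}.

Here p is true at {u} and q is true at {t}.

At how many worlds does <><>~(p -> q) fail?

1

s: no successors, so <><>~(p -> q) fails. ✗
t: successors {s, u}; <>~(p -> q) there: s:F, u:T. ✓
u: successors {s, u}; <>~(p -> q) there: s:F, u:T. ✓
Satisfying worlds: {t, u}.
So <><>~(p -> q) fails at the other 1 world.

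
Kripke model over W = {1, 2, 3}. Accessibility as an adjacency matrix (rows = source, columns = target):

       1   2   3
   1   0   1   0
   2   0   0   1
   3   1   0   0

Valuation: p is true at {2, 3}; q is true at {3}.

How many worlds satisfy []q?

1

1: successors {2}; q there: 2:F. ✗
2: successors {3}; q there: 3:T. ✓
3: successors {1}; q there: 1:F. ✗
Satisfying worlds: {2}.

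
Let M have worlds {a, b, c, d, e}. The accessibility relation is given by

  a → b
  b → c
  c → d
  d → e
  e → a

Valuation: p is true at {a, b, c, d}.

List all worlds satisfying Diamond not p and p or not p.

{d, e}

a: Diamond not p and p is F, not p is F. ✗
b: Diamond not p and p is F, not p is F. ✗
c: Diamond not p and p is F, not p is F. ✗
d: Diamond not p and p is T, not p is F. ✓
e: Diamond not p and p is F, not p is T. ✓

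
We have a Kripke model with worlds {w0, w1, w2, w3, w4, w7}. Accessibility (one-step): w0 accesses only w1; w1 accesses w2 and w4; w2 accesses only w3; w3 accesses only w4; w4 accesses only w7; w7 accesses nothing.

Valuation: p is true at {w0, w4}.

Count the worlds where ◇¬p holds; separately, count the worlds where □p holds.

For ◇¬p:
w0: successors {w1}; ¬p there: w1:T. ✓
w1: successors {w2, w4}; ¬p there: w2:T, w4:F. ✓
w2: successors {w3}; ¬p there: w3:T. ✓
w3: successors {w4}; ¬p there: w4:F. ✗
w4: successors {w7}; ¬p there: w7:T. ✓
w7: no successors, so ◇¬p fails. ✗
— 4 worlds.
For □p:
w0: successors {w1}; p there: w1:F. ✗
w1: successors {w2, w4}; p there: w2:F, w4:T. ✗
w2: successors {w3}; p there: w3:F. ✗
w3: successors {w4}; p there: w4:T. ✓
w4: successors {w7}; p there: w7:F. ✗
w7: no successors, so □p holds vacuously. ✓
— 2 worlds.

4 and 2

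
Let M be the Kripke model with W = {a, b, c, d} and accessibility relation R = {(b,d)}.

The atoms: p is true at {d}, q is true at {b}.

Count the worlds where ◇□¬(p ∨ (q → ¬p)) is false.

a: no successors, so ◇□¬(p ∨ (q → ¬p)) fails. ✗
b: successors {d}; □¬(p ∨ (q → ¬p)) there: d:T. ✓
c: no successors, so ◇□¬(p ∨ (q → ¬p)) fails. ✗
d: no successors, so ◇□¬(p ∨ (q → ¬p)) fails. ✗
Satisfying worlds: {b}.
So ◇□¬(p ∨ (q → ¬p)) fails at the other 3 worlds.

3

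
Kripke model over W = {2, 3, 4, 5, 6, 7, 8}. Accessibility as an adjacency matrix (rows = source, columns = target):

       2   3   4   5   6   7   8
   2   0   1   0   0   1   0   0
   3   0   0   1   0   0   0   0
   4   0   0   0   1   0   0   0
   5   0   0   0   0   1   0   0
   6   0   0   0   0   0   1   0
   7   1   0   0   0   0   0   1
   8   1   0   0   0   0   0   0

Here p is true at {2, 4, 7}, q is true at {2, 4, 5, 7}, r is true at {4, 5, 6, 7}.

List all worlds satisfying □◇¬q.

{4, 6, 8}

2: successors {3, 6}; ◇¬q there: 3:F, 6:F. ✗
3: successors {4}; ◇¬q there: 4:F. ✗
4: successors {5}; ◇¬q there: 5:T. ✓
5: successors {6}; ◇¬q there: 6:F. ✗
6: successors {7}; ◇¬q there: 7:T. ✓
7: successors {2, 8}; ◇¬q there: 2:T, 8:F. ✗
8: successors {2}; ◇¬q there: 2:T. ✓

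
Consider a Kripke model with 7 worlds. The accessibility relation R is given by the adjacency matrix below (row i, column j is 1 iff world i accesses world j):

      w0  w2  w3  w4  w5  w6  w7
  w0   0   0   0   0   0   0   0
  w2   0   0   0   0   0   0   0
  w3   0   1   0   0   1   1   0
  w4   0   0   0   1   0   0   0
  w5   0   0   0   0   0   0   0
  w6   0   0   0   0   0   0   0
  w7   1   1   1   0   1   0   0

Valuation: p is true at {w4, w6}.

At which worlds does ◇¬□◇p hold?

{w7}

w0: no successors, so ◇¬□◇p fails. ✗
w2: no successors, so ◇¬□◇p fails. ✗
w3: successors {w2, w5, w6}; ¬□◇p there: w2:F, w5:F, w6:F. ✗
w4: successors {w4}; ¬□◇p there: w4:F. ✗
w5: no successors, so ◇¬□◇p fails. ✗
w6: no successors, so ◇¬□◇p fails. ✗
w7: successors {w0, w2, w3, w5}; ¬□◇p there: w0:F, w2:F, w3:T, w5:F. ✓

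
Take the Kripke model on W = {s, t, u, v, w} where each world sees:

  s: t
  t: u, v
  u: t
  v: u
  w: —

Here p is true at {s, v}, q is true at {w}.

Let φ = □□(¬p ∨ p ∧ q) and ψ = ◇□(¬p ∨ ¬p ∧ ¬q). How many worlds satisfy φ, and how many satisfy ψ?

3 and 2

For □□(¬p ∨ p ∧ q):
s: successors {t}; □(¬p ∨ p ∧ q) there: t:F. ✗
t: successors {u, v}; □(¬p ∨ p ∧ q) there: u:T, v:T. ✓
u: successors {t}; □(¬p ∨ p ∧ q) there: t:F. ✗
v: successors {u}; □(¬p ∨ p ∧ q) there: u:T. ✓
w: no successors, so □□(¬p ∨ p ∧ q) holds vacuously. ✓
— 3 worlds.
For ◇□(¬p ∨ ¬p ∧ ¬q):
s: successors {t}; □(¬p ∨ ¬p ∧ ¬q) there: t:F. ✗
t: successors {u, v}; □(¬p ∨ ¬p ∧ ¬q) there: u:T, v:T. ✓
u: successors {t}; □(¬p ∨ ¬p ∧ ¬q) there: t:F. ✗
v: successors {u}; □(¬p ∨ ¬p ∧ ¬q) there: u:T. ✓
w: no successors, so ◇□(¬p ∨ ¬p ∧ ¬q) fails. ✗
— 2 worlds.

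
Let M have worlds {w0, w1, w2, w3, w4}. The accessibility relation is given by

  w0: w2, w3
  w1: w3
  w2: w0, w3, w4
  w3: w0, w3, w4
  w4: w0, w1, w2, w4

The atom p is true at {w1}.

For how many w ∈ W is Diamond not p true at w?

w0: successors {w2, w3}; not p there: w2:T, w3:T. ✓
w1: successors {w3}; not p there: w3:T. ✓
w2: successors {w0, w3, w4}; not p there: w0:T, w3:T, w4:T. ✓
w3: successors {w0, w3, w4}; not p there: w0:T, w3:T, w4:T. ✓
w4: successors {w0, w1, w2, w4}; not p there: w0:T, w1:F, w2:T, w4:T. ✓
Satisfying worlds: {w0, w1, w2, w3, w4}.

5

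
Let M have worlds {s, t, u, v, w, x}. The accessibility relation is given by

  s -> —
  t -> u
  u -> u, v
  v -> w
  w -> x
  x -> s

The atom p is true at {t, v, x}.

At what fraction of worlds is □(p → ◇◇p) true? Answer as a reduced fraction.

s: no successors, so □(p → ◇◇p) holds vacuously. ✓
t: successors {u}; p → ◇◇p there: u:T. ✓
u: successors {u, v}; p → ◇◇p there: u:T, v:T. ✓
v: successors {w}; p → ◇◇p there: w:T. ✓
w: successors {x}; p → ◇◇p there: x:F. ✗
x: successors {s}; p → ◇◇p there: s:T. ✓
That's 5 of 6 worlds, so 5/6.

5/6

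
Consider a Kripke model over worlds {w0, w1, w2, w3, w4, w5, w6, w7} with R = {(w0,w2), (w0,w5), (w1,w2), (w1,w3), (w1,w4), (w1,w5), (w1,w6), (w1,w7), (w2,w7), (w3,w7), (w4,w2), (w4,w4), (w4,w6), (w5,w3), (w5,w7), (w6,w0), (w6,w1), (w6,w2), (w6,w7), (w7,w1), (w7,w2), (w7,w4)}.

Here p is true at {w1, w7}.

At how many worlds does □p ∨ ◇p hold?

w0: □p is F, ◇p is F. ✗
w1: □p is F, ◇p is T. ✓
w2: □p is T, ◇p is T. ✓
w3: □p is T, ◇p is T. ✓
w4: □p is F, ◇p is F. ✗
w5: □p is F, ◇p is T. ✓
w6: □p is F, ◇p is T. ✓
w7: □p is F, ◇p is T. ✓
Satisfying worlds: {w1, w2, w3, w5, w6, w7}.

6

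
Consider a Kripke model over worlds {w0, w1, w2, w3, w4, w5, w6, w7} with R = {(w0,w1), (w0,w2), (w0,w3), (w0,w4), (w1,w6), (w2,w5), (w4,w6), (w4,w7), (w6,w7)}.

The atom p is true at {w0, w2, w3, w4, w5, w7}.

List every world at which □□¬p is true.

w0: successors {w1, w2, w3, w4}; □¬p there: w1:T, w2:F, w3:T, w4:F. ✗
w1: successors {w6}; □¬p there: w6:F. ✗
w2: successors {w5}; □¬p there: w5:T. ✓
w3: no successors, so □□¬p holds vacuously. ✓
w4: successors {w6, w7}; □¬p there: w6:F, w7:T. ✗
w5: no successors, so □□¬p holds vacuously. ✓
w6: successors {w7}; □¬p there: w7:T. ✓
w7: no successors, so □□¬p holds vacuously. ✓

{w2, w3, w5, w6, w7}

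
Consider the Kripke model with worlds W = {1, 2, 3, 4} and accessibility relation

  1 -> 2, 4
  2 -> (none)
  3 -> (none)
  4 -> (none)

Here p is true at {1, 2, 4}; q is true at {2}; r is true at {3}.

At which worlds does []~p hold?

1: successors {2, 4}; ~p there: 2:F, 4:F. ✗
2: no successors, so []~p holds vacuously. ✓
3: no successors, so []~p holds vacuously. ✓
4: no successors, so []~p holds vacuously. ✓

{2, 3, 4}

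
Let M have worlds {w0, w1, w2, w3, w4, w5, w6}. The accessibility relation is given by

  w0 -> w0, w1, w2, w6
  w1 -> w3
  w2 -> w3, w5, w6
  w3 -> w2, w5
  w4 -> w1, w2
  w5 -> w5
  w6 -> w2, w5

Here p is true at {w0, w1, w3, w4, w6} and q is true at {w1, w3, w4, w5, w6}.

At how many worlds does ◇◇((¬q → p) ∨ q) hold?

7

w0: successors {w0, w1, w2, w6}; ◇((¬q → p) ∨ q) there: w0:T, w1:T, w2:T, w6:T. ✓
w1: successors {w3}; ◇((¬q → p) ∨ q) there: w3:T. ✓
w2: successors {w3, w5, w6}; ◇((¬q → p) ∨ q) there: w3:T, w5:T, w6:T. ✓
w3: successors {w2, w5}; ◇((¬q → p) ∨ q) there: w2:T, w5:T. ✓
w4: successors {w1, w2}; ◇((¬q → p) ∨ q) there: w1:T, w2:T. ✓
w5: successors {w5}; ◇((¬q → p) ∨ q) there: w5:T. ✓
w6: successors {w2, w5}; ◇((¬q → p) ∨ q) there: w2:T, w5:T. ✓
Satisfying worlds: {w0, w1, w2, w3, w4, w5, w6}.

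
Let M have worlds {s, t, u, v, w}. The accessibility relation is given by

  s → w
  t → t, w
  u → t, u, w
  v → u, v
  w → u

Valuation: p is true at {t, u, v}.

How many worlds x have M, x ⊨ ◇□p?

4

s: successors {w}; □p there: w:T. ✓
t: successors {t, w}; □p there: t:F, w:T. ✓
u: successors {t, u, w}; □p there: t:F, u:F, w:T. ✓
v: successors {u, v}; □p there: u:F, v:T. ✓
w: successors {u}; □p there: u:F. ✗
Satisfying worlds: {s, t, u, v}.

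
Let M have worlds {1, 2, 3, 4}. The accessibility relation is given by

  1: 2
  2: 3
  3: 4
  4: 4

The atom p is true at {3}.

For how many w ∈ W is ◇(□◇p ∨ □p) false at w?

3

1: successors {2}; □◇p ∨ □p there: 2:T. ✓
2: successors {3}; □◇p ∨ □p there: 3:F. ✗
3: successors {4}; □◇p ∨ □p there: 4:F. ✗
4: successors {4}; □◇p ∨ □p there: 4:F. ✗
Satisfying worlds: {1}.
So ◇(□◇p ∨ □p) fails at the other 3 worlds.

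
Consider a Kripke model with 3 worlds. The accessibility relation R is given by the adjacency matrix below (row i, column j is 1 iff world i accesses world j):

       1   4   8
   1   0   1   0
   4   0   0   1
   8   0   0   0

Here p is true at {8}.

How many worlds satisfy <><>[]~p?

1

1: successors {4}; <>[]~p there: 4:T. ✓
4: successors {8}; <>[]~p there: 8:F. ✗
8: no successors, so <><>[]~p fails. ✗
Satisfying worlds: {1}.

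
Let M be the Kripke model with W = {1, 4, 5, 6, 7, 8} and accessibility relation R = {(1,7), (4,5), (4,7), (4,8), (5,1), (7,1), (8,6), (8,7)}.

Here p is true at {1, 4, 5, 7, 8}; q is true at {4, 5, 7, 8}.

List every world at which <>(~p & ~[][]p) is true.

1: successors {7}; ~p & ~[][]p there: 7:F. ✗
4: successors {5, 7, 8}; ~p & ~[][]p there: 5:F, 7:F, 8:F. ✗
5: successors {1}; ~p & ~[][]p there: 1:F. ✗
6: no successors, so <>(~p & ~[][]p) fails. ✗
7: successors {1}; ~p & ~[][]p there: 1:F. ✗
8: successors {6, 7}; ~p & ~[][]p there: 6:F, 7:F. ✗

∅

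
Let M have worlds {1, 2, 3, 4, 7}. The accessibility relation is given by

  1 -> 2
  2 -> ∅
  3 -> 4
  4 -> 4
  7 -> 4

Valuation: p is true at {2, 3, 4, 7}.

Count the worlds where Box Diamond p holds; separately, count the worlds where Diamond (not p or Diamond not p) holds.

For Box Diamond p:
1: successors {2}; Diamond p there: 2:F. ✗
2: no successors, so Box Diamond p holds vacuously. ✓
3: successors {4}; Diamond p there: 4:T. ✓
4: successors {4}; Diamond p there: 4:T. ✓
7: successors {4}; Diamond p there: 4:T. ✓
— 4 worlds.
For Diamond (not p or Diamond not p):
1: successors {2}; not p or Diamond not p there: 2:F. ✗
2: no successors, so Diamond (not p or Diamond not p) fails. ✗
3: successors {4}; not p or Diamond not p there: 4:F. ✗
4: successors {4}; not p or Diamond not p there: 4:F. ✗
7: successors {4}; not p or Diamond not p there: 4:F. ✗
— 0 worlds.

4 and 0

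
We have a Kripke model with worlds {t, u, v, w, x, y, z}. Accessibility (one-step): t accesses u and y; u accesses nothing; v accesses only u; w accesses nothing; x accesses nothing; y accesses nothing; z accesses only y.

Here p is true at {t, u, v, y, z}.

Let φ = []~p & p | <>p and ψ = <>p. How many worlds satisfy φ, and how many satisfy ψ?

For []~p & p | <>p:
t: []~p & p is F, <>p is T. ✓
u: []~p & p is T, <>p is F. ✓
v: []~p & p is F, <>p is T. ✓
w: []~p & p is F, <>p is F. ✗
x: []~p & p is F, <>p is F. ✗
y: []~p & p is T, <>p is F. ✓
z: []~p & p is F, <>p is T. ✓
— 5 worlds.
For <>p:
t: successors {u, y}; p there: u:T, y:T. ✓
u: no successors, so <>p fails. ✗
v: successors {u}; p there: u:T. ✓
w: no successors, so <>p fails. ✗
x: no successors, so <>p fails. ✗
y: no successors, so <>p fails. ✗
z: successors {y}; p there: y:T. ✓
— 3 worlds.

5 and 3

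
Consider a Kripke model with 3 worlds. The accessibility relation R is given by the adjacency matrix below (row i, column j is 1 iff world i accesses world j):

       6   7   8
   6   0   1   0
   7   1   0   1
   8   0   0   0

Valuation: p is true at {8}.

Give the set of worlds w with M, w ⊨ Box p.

6: successors {7}; p there: 7:F. ✗
7: successors {6, 8}; p there: 6:F, 8:T. ✗
8: no successors, so Box p holds vacuously. ✓

{8}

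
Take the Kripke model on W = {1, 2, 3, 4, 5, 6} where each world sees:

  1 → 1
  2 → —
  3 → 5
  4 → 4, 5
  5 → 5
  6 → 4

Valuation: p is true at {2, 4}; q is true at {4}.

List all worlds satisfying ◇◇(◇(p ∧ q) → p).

{1, 3, 4, 5, 6}

1: successors {1}; ◇(◇(p ∧ q) → p) there: 1:T. ✓
2: no successors, so ◇◇(◇(p ∧ q) → p) fails. ✗
3: successors {5}; ◇(◇(p ∧ q) → p) there: 5:T. ✓
4: successors {4, 5}; ◇(◇(p ∧ q) → p) there: 4:T, 5:T. ✓
5: successors {5}; ◇(◇(p ∧ q) → p) there: 5:T. ✓
6: successors {4}; ◇(◇(p ∧ q) → p) there: 4:T. ✓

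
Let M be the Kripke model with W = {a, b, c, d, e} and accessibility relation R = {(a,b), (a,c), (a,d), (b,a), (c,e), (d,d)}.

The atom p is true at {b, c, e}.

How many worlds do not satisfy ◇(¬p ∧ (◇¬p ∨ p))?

2

a: successors {b, c, d}; ¬p ∧ (◇¬p ∨ p) there: b:F, c:F, d:T. ✓
b: successors {a}; ¬p ∧ (◇¬p ∨ p) there: a:T. ✓
c: successors {e}; ¬p ∧ (◇¬p ∨ p) there: e:F. ✗
d: successors {d}; ¬p ∧ (◇¬p ∨ p) there: d:T. ✓
e: no successors, so ◇(¬p ∧ (◇¬p ∨ p)) fails. ✗
Satisfying worlds: {a, b, d}.
So ◇(¬p ∧ (◇¬p ∨ p)) fails at the other 2 worlds.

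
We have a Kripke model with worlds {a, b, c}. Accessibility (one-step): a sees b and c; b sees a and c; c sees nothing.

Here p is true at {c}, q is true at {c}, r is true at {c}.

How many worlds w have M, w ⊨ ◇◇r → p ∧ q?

a: ◇◇r is T, p ∧ q is F. ✗
b: ◇◇r is T, p ∧ q is F. ✗
c: ◇◇r is F, p ∧ q is T. ✓
Satisfying worlds: {c}.

1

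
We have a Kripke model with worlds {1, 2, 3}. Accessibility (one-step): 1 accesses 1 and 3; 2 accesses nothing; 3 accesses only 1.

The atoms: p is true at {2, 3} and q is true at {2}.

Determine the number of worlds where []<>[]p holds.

1

1: successors {1, 3}; <>[]p there: 1:F, 3:F. ✗
2: no successors, so []<>[]p holds vacuously. ✓
3: successors {1}; <>[]p there: 1:F. ✗
Satisfying worlds: {2}.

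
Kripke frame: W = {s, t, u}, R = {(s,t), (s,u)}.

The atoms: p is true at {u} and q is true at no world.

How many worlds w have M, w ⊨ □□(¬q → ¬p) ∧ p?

s: □□(¬q → ¬p) is T, p is F. ✗
t: □□(¬q → ¬p) is T, p is F. ✗
u: □□(¬q → ¬p) is T, p is T. ✓
Satisfying worlds: {u}.

1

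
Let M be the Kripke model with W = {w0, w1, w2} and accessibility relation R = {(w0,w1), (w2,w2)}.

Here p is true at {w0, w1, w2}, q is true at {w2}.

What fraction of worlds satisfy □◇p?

2/3

w0: successors {w1}; ◇p there: w1:F. ✗
w1: no successors, so □◇p holds vacuously. ✓
w2: successors {w2}; ◇p there: w2:T. ✓
That's 2 of 3 worlds, so 2/3.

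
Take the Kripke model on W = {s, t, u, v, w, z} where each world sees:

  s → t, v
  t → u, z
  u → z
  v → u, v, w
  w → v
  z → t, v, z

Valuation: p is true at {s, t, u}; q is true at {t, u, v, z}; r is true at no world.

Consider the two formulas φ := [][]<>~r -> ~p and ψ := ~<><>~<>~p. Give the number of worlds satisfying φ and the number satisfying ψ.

3 and 6

For [][]<>~r -> ~p:
s: [][]<>~r is T, ~p is F. ✗
t: [][]<>~r is T, ~p is F. ✗
u: [][]<>~r is T, ~p is F. ✗
v: [][]<>~r is T, ~p is T. ✓
w: [][]<>~r is T, ~p is T. ✓
z: [][]<>~r is T, ~p is T. ✓
— 3 worlds.
For ~<><>~<>~p:
s: <><>~<>~p is F. ✓
t: <><>~<>~p is F. ✓
u: <><>~<>~p is F. ✓
v: <><>~<>~p is F. ✓
w: <><>~<>~p is F. ✓
z: <><>~<>~p is F. ✓
— 6 worlds.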